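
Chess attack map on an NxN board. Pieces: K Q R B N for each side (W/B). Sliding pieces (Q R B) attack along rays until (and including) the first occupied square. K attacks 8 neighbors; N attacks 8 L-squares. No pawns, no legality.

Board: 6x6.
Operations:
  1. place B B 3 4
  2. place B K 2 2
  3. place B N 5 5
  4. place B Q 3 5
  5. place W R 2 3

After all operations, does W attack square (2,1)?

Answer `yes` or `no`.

Op 1: place BB@(3,4)
Op 2: place BK@(2,2)
Op 3: place BN@(5,5)
Op 4: place BQ@(3,5)
Op 5: place WR@(2,3)
Per-piece attacks for W:
  WR@(2,3): attacks (2,4) (2,5) (2,2) (3,3) (4,3) (5,3) (1,3) (0,3) [ray(0,-1) blocked at (2,2)]
W attacks (2,1): no

Answer: no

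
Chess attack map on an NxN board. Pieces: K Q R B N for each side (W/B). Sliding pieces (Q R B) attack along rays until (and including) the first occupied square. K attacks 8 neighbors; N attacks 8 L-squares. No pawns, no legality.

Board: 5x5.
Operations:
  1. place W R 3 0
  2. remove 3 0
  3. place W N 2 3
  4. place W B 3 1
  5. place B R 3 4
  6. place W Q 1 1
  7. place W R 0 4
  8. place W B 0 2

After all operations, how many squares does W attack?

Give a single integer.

Op 1: place WR@(3,0)
Op 2: remove (3,0)
Op 3: place WN@(2,3)
Op 4: place WB@(3,1)
Op 5: place BR@(3,4)
Op 6: place WQ@(1,1)
Op 7: place WR@(0,4)
Op 8: place WB@(0,2)
Per-piece attacks for W:
  WB@(0,2): attacks (1,3) (2,4) (1,1) [ray(1,-1) blocked at (1,1)]
  WR@(0,4): attacks (0,3) (0,2) (1,4) (2,4) (3,4) [ray(0,-1) blocked at (0,2); ray(1,0) blocked at (3,4)]
  WQ@(1,1): attacks (1,2) (1,3) (1,4) (1,0) (2,1) (3,1) (0,1) (2,2) (3,3) (4,4) (2,0) (0,2) (0,0) [ray(1,0) blocked at (3,1); ray(-1,1) blocked at (0,2)]
  WN@(2,3): attacks (4,4) (0,4) (3,1) (4,2) (1,1) (0,2)
  WB@(3,1): attacks (4,2) (4,0) (2,2) (1,3) (0,4) (2,0) [ray(-1,1) blocked at (0,4)]
Union (20 distinct): (0,0) (0,1) (0,2) (0,3) (0,4) (1,0) (1,1) (1,2) (1,3) (1,4) (2,0) (2,1) (2,2) (2,4) (3,1) (3,3) (3,4) (4,0) (4,2) (4,4)

Answer: 20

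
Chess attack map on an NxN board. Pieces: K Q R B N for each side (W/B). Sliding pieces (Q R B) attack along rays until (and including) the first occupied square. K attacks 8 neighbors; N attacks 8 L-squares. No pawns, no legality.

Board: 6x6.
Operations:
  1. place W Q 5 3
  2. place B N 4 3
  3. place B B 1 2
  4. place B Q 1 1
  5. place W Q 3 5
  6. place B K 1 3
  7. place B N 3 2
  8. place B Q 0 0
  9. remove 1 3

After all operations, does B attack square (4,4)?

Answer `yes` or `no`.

Op 1: place WQ@(5,3)
Op 2: place BN@(4,3)
Op 3: place BB@(1,2)
Op 4: place BQ@(1,1)
Op 5: place WQ@(3,5)
Op 6: place BK@(1,3)
Op 7: place BN@(3,2)
Op 8: place BQ@(0,0)
Op 9: remove (1,3)
Per-piece attacks for B:
  BQ@(0,0): attacks (0,1) (0,2) (0,3) (0,4) (0,5) (1,0) (2,0) (3,0) (4,0) (5,0) (1,1) [ray(1,1) blocked at (1,1)]
  BQ@(1,1): attacks (1,2) (1,0) (2,1) (3,1) (4,1) (5,1) (0,1) (2,2) (3,3) (4,4) (5,5) (2,0) (0,2) (0,0) [ray(0,1) blocked at (1,2); ray(-1,-1) blocked at (0,0)]
  BB@(1,2): attacks (2,3) (3,4) (4,5) (2,1) (3,0) (0,3) (0,1)
  BN@(3,2): attacks (4,4) (5,3) (2,4) (1,3) (4,0) (5,1) (2,0) (1,1)
  BN@(4,3): attacks (5,5) (3,5) (2,4) (5,1) (3,1) (2,2)
B attacks (4,4): yes

Answer: yes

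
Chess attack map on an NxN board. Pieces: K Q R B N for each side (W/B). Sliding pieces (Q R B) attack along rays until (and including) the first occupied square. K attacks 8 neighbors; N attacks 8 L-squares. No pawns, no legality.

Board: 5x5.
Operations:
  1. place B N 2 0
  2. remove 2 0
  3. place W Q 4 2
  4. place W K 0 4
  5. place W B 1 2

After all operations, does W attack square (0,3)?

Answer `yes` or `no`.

Op 1: place BN@(2,0)
Op 2: remove (2,0)
Op 3: place WQ@(4,2)
Op 4: place WK@(0,4)
Op 5: place WB@(1,2)
Per-piece attacks for W:
  WK@(0,4): attacks (0,3) (1,4) (1,3)
  WB@(1,2): attacks (2,3) (3,4) (2,1) (3,0) (0,3) (0,1)
  WQ@(4,2): attacks (4,3) (4,4) (4,1) (4,0) (3,2) (2,2) (1,2) (3,3) (2,4) (3,1) (2,0) [ray(-1,0) blocked at (1,2)]
W attacks (0,3): yes

Answer: yes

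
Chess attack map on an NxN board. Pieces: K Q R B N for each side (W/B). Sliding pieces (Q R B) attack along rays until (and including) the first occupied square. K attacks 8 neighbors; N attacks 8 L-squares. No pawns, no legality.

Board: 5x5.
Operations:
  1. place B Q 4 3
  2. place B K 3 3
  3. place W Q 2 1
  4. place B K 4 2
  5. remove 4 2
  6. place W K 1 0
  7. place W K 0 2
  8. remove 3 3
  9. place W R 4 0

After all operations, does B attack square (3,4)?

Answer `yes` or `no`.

Answer: yes

Derivation:
Op 1: place BQ@(4,3)
Op 2: place BK@(3,3)
Op 3: place WQ@(2,1)
Op 4: place BK@(4,2)
Op 5: remove (4,2)
Op 6: place WK@(1,0)
Op 7: place WK@(0,2)
Op 8: remove (3,3)
Op 9: place WR@(4,0)
Per-piece attacks for B:
  BQ@(4,3): attacks (4,4) (4,2) (4,1) (4,0) (3,3) (2,3) (1,3) (0,3) (3,4) (3,2) (2,1) [ray(0,-1) blocked at (4,0); ray(-1,-1) blocked at (2,1)]
B attacks (3,4): yes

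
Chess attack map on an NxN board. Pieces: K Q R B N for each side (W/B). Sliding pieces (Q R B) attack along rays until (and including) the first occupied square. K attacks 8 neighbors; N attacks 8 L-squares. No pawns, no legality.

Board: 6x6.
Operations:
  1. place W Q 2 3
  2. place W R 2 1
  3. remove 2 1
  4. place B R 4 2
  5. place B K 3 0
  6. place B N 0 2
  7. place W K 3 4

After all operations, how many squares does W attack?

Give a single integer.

Answer: 22

Derivation:
Op 1: place WQ@(2,3)
Op 2: place WR@(2,1)
Op 3: remove (2,1)
Op 4: place BR@(4,2)
Op 5: place BK@(3,0)
Op 6: place BN@(0,2)
Op 7: place WK@(3,4)
Per-piece attacks for W:
  WQ@(2,3): attacks (2,4) (2,5) (2,2) (2,1) (2,0) (3,3) (4,3) (5,3) (1,3) (0,3) (3,4) (3,2) (4,1) (5,0) (1,4) (0,5) (1,2) (0,1) [ray(1,1) blocked at (3,4)]
  WK@(3,4): attacks (3,5) (3,3) (4,4) (2,4) (4,5) (4,3) (2,5) (2,3)
Union (22 distinct): (0,1) (0,3) (0,5) (1,2) (1,3) (1,4) (2,0) (2,1) (2,2) (2,3) (2,4) (2,5) (3,2) (3,3) (3,4) (3,5) (4,1) (4,3) (4,4) (4,5) (5,0) (5,3)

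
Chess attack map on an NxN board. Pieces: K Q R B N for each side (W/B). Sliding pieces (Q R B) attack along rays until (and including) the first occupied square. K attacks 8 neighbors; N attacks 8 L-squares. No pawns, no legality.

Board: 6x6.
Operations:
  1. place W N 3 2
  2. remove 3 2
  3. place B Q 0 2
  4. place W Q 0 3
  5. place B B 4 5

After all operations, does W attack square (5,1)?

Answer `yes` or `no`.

Op 1: place WN@(3,2)
Op 2: remove (3,2)
Op 3: place BQ@(0,2)
Op 4: place WQ@(0,3)
Op 5: place BB@(4,5)
Per-piece attacks for W:
  WQ@(0,3): attacks (0,4) (0,5) (0,2) (1,3) (2,3) (3,3) (4,3) (5,3) (1,4) (2,5) (1,2) (2,1) (3,0) [ray(0,-1) blocked at (0,2)]
W attacks (5,1): no

Answer: no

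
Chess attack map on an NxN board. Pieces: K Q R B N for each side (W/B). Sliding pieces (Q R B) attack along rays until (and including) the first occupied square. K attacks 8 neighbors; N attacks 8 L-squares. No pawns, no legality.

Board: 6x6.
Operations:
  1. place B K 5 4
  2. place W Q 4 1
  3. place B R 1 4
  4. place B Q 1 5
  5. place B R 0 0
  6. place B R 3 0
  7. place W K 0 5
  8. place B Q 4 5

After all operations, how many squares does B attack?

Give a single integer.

Answer: 33

Derivation:
Op 1: place BK@(5,4)
Op 2: place WQ@(4,1)
Op 3: place BR@(1,4)
Op 4: place BQ@(1,5)
Op 5: place BR@(0,0)
Op 6: place BR@(3,0)
Op 7: place WK@(0,5)
Op 8: place BQ@(4,5)
Per-piece attacks for B:
  BR@(0,0): attacks (0,1) (0,2) (0,3) (0,4) (0,5) (1,0) (2,0) (3,0) [ray(0,1) blocked at (0,5); ray(1,0) blocked at (3,0)]
  BR@(1,4): attacks (1,5) (1,3) (1,2) (1,1) (1,0) (2,4) (3,4) (4,4) (5,4) (0,4) [ray(0,1) blocked at (1,5); ray(1,0) blocked at (5,4)]
  BQ@(1,5): attacks (1,4) (2,5) (3,5) (4,5) (0,5) (2,4) (3,3) (4,2) (5,1) (0,4) [ray(0,-1) blocked at (1,4); ray(1,0) blocked at (4,5); ray(-1,0) blocked at (0,5)]
  BR@(3,0): attacks (3,1) (3,2) (3,3) (3,4) (3,5) (4,0) (5,0) (2,0) (1,0) (0,0) [ray(-1,0) blocked at (0,0)]
  BQ@(4,5): attacks (4,4) (4,3) (4,2) (4,1) (5,5) (3,5) (2,5) (1,5) (5,4) (3,4) (2,3) (1,2) (0,1) [ray(0,-1) blocked at (4,1); ray(-1,0) blocked at (1,5); ray(1,-1) blocked at (5,4)]
  BK@(5,4): attacks (5,5) (5,3) (4,4) (4,5) (4,3)
Union (33 distinct): (0,0) (0,1) (0,2) (0,3) (0,4) (0,5) (1,0) (1,1) (1,2) (1,3) (1,4) (1,5) (2,0) (2,3) (2,4) (2,5) (3,0) (3,1) (3,2) (3,3) (3,4) (3,5) (4,0) (4,1) (4,2) (4,3) (4,4) (4,5) (5,0) (5,1) (5,3) (5,4) (5,5)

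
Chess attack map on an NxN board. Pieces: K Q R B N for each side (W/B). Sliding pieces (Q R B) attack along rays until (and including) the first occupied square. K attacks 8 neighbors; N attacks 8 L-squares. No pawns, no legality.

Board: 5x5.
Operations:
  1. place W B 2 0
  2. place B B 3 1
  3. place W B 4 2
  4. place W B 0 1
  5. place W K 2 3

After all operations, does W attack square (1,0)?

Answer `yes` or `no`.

Answer: yes

Derivation:
Op 1: place WB@(2,0)
Op 2: place BB@(3,1)
Op 3: place WB@(4,2)
Op 4: place WB@(0,1)
Op 5: place WK@(2,3)
Per-piece attacks for W:
  WB@(0,1): attacks (1,2) (2,3) (1,0) [ray(1,1) blocked at (2,3)]
  WB@(2,0): attacks (3,1) (1,1) (0,2) [ray(1,1) blocked at (3,1)]
  WK@(2,3): attacks (2,4) (2,2) (3,3) (1,3) (3,4) (3,2) (1,4) (1,2)
  WB@(4,2): attacks (3,3) (2,4) (3,1) [ray(-1,-1) blocked at (3,1)]
W attacks (1,0): yes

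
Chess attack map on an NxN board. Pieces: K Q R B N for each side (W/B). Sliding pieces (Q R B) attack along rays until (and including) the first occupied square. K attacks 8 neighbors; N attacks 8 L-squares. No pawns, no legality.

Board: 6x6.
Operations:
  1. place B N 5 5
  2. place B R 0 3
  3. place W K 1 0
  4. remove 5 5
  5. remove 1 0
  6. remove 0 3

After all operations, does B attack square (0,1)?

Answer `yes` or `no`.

Answer: no

Derivation:
Op 1: place BN@(5,5)
Op 2: place BR@(0,3)
Op 3: place WK@(1,0)
Op 4: remove (5,5)
Op 5: remove (1,0)
Op 6: remove (0,3)
Per-piece attacks for B:
B attacks (0,1): no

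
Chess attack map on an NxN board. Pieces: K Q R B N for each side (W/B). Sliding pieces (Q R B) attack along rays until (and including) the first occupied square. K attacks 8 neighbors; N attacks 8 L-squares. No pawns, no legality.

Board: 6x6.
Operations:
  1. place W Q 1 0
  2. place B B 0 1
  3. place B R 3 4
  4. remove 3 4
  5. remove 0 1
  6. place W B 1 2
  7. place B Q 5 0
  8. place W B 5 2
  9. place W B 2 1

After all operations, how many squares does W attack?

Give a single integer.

Op 1: place WQ@(1,0)
Op 2: place BB@(0,1)
Op 3: place BR@(3,4)
Op 4: remove (3,4)
Op 5: remove (0,1)
Op 6: place WB@(1,2)
Op 7: place BQ@(5,0)
Op 8: place WB@(5,2)
Op 9: place WB@(2,1)
Per-piece attacks for W:
  WQ@(1,0): attacks (1,1) (1,2) (2,0) (3,0) (4,0) (5,0) (0,0) (2,1) (0,1) [ray(0,1) blocked at (1,2); ray(1,0) blocked at (5,0); ray(1,1) blocked at (2,1)]
  WB@(1,2): attacks (2,3) (3,4) (4,5) (2,1) (0,3) (0,1) [ray(1,-1) blocked at (2,1)]
  WB@(2,1): attacks (3,2) (4,3) (5,4) (3,0) (1,2) (1,0) [ray(-1,1) blocked at (1,2); ray(-1,-1) blocked at (1,0)]
  WB@(5,2): attacks (4,3) (3,4) (2,5) (4,1) (3,0)
Union (19 distinct): (0,0) (0,1) (0,3) (1,0) (1,1) (1,2) (2,0) (2,1) (2,3) (2,5) (3,0) (3,2) (3,4) (4,0) (4,1) (4,3) (4,5) (5,0) (5,4)

Answer: 19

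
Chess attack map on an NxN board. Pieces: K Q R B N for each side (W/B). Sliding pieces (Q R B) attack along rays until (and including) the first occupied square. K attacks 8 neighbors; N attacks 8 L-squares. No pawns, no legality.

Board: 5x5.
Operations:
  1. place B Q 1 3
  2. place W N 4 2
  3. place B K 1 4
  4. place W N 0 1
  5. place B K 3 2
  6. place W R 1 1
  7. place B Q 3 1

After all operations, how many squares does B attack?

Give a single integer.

Op 1: place BQ@(1,3)
Op 2: place WN@(4,2)
Op 3: place BK@(1,4)
Op 4: place WN@(0,1)
Op 5: place BK@(3,2)
Op 6: place WR@(1,1)
Op 7: place BQ@(3,1)
Per-piece attacks for B:
  BQ@(1,3): attacks (1,4) (1,2) (1,1) (2,3) (3,3) (4,3) (0,3) (2,4) (2,2) (3,1) (0,4) (0,2) [ray(0,1) blocked at (1,4); ray(0,-1) blocked at (1,1); ray(1,-1) blocked at (3,1)]
  BK@(1,4): attacks (1,3) (2,4) (0,4) (2,3) (0,3)
  BQ@(3,1): attacks (3,2) (3,0) (4,1) (2,1) (1,1) (4,2) (4,0) (2,2) (1,3) (2,0) [ray(0,1) blocked at (3,2); ray(-1,0) blocked at (1,1); ray(1,1) blocked at (4,2); ray(-1,1) blocked at (1,3)]
  BK@(3,2): attacks (3,3) (3,1) (4,2) (2,2) (4,3) (4,1) (2,3) (2,1)
Union (20 distinct): (0,2) (0,3) (0,4) (1,1) (1,2) (1,3) (1,4) (2,0) (2,1) (2,2) (2,3) (2,4) (3,0) (3,1) (3,2) (3,3) (4,0) (4,1) (4,2) (4,3)

Answer: 20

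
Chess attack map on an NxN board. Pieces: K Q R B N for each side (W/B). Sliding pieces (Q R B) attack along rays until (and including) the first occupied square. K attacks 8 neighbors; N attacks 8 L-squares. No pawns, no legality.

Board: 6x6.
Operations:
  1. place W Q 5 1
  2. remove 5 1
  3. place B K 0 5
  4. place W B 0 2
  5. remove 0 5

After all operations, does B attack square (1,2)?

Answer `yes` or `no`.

Op 1: place WQ@(5,1)
Op 2: remove (5,1)
Op 3: place BK@(0,5)
Op 4: place WB@(0,2)
Op 5: remove (0,5)
Per-piece attacks for B:
B attacks (1,2): no

Answer: no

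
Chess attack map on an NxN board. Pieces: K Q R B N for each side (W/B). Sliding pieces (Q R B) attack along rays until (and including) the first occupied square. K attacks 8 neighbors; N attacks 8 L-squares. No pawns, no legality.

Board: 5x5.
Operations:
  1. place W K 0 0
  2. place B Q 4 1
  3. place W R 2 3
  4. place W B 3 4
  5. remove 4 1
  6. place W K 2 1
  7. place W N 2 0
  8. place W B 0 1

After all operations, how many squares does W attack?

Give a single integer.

Op 1: place WK@(0,0)
Op 2: place BQ@(4,1)
Op 3: place WR@(2,3)
Op 4: place WB@(3,4)
Op 5: remove (4,1)
Op 6: place WK@(2,1)
Op 7: place WN@(2,0)
Op 8: place WB@(0,1)
Per-piece attacks for W:
  WK@(0,0): attacks (0,1) (1,0) (1,1)
  WB@(0,1): attacks (1,2) (2,3) (1,0) [ray(1,1) blocked at (2,3)]
  WN@(2,0): attacks (3,2) (4,1) (1,2) (0,1)
  WK@(2,1): attacks (2,2) (2,0) (3,1) (1,1) (3,2) (3,0) (1,2) (1,0)
  WR@(2,3): attacks (2,4) (2,2) (2,1) (3,3) (4,3) (1,3) (0,3) [ray(0,-1) blocked at (2,1)]
  WB@(3,4): attacks (4,3) (2,3) [ray(-1,-1) blocked at (2,3)]
Union (17 distinct): (0,1) (0,3) (1,0) (1,1) (1,2) (1,3) (2,0) (2,1) (2,2) (2,3) (2,4) (3,0) (3,1) (3,2) (3,3) (4,1) (4,3)

Answer: 17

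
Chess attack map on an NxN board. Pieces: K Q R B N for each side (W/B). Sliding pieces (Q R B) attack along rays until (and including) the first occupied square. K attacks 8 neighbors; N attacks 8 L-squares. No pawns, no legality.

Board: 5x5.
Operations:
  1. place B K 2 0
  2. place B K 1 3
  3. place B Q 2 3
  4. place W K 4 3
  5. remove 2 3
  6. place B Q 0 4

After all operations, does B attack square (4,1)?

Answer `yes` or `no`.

Answer: no

Derivation:
Op 1: place BK@(2,0)
Op 2: place BK@(1,3)
Op 3: place BQ@(2,3)
Op 4: place WK@(4,3)
Op 5: remove (2,3)
Op 6: place BQ@(0,4)
Per-piece attacks for B:
  BQ@(0,4): attacks (0,3) (0,2) (0,1) (0,0) (1,4) (2,4) (3,4) (4,4) (1,3) [ray(1,-1) blocked at (1,3)]
  BK@(1,3): attacks (1,4) (1,2) (2,3) (0,3) (2,4) (2,2) (0,4) (0,2)
  BK@(2,0): attacks (2,1) (3,0) (1,0) (3,1) (1,1)
B attacks (4,1): no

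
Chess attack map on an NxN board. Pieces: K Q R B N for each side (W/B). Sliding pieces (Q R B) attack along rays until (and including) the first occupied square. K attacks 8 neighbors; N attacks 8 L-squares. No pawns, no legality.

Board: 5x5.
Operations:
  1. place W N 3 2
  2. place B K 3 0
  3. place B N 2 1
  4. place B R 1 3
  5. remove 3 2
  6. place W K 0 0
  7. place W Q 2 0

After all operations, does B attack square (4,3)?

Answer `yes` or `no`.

Answer: yes

Derivation:
Op 1: place WN@(3,2)
Op 2: place BK@(3,0)
Op 3: place BN@(2,1)
Op 4: place BR@(1,3)
Op 5: remove (3,2)
Op 6: place WK@(0,0)
Op 7: place WQ@(2,0)
Per-piece attacks for B:
  BR@(1,3): attacks (1,4) (1,2) (1,1) (1,0) (2,3) (3,3) (4,3) (0,3)
  BN@(2,1): attacks (3,3) (4,2) (1,3) (0,2) (4,0) (0,0)
  BK@(3,0): attacks (3,1) (4,0) (2,0) (4,1) (2,1)
B attacks (4,3): yes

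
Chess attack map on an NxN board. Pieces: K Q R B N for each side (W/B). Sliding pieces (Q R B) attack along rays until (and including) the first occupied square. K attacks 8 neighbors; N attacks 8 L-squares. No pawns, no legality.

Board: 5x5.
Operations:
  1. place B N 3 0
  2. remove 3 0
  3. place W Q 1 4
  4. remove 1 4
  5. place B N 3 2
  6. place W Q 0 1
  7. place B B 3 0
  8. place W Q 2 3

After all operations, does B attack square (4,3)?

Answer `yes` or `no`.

Answer: no

Derivation:
Op 1: place BN@(3,0)
Op 2: remove (3,0)
Op 3: place WQ@(1,4)
Op 4: remove (1,4)
Op 5: place BN@(3,2)
Op 6: place WQ@(0,1)
Op 7: place BB@(3,0)
Op 8: place WQ@(2,3)
Per-piece attacks for B:
  BB@(3,0): attacks (4,1) (2,1) (1,2) (0,3)
  BN@(3,2): attacks (4,4) (2,4) (1,3) (4,0) (2,0) (1,1)
B attacks (4,3): no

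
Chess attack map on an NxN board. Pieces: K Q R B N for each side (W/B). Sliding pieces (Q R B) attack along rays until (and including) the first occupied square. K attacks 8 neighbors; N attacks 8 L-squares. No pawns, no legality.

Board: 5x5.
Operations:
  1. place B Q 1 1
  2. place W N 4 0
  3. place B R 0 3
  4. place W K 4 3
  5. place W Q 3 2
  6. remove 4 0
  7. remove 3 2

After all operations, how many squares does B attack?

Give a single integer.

Answer: 17

Derivation:
Op 1: place BQ@(1,1)
Op 2: place WN@(4,0)
Op 3: place BR@(0,3)
Op 4: place WK@(4,3)
Op 5: place WQ@(3,2)
Op 6: remove (4,0)
Op 7: remove (3,2)
Per-piece attacks for B:
  BR@(0,3): attacks (0,4) (0,2) (0,1) (0,0) (1,3) (2,3) (3,3) (4,3) [ray(1,0) blocked at (4,3)]
  BQ@(1,1): attacks (1,2) (1,3) (1,4) (1,0) (2,1) (3,1) (4,1) (0,1) (2,2) (3,3) (4,4) (2,0) (0,2) (0,0)
Union (17 distinct): (0,0) (0,1) (0,2) (0,4) (1,0) (1,2) (1,3) (1,4) (2,0) (2,1) (2,2) (2,3) (3,1) (3,3) (4,1) (4,3) (4,4)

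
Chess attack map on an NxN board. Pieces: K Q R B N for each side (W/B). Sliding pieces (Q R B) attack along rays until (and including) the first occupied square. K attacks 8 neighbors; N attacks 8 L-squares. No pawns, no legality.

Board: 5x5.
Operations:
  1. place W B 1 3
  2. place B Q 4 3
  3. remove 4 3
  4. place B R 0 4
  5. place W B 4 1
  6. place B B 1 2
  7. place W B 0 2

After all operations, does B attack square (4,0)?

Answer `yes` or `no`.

Answer: no

Derivation:
Op 1: place WB@(1,3)
Op 2: place BQ@(4,3)
Op 3: remove (4,3)
Op 4: place BR@(0,4)
Op 5: place WB@(4,1)
Op 6: place BB@(1,2)
Op 7: place WB@(0,2)
Per-piece attacks for B:
  BR@(0,4): attacks (0,3) (0,2) (1,4) (2,4) (3,4) (4,4) [ray(0,-1) blocked at (0,2)]
  BB@(1,2): attacks (2,3) (3,4) (2,1) (3,0) (0,3) (0,1)
B attacks (4,0): no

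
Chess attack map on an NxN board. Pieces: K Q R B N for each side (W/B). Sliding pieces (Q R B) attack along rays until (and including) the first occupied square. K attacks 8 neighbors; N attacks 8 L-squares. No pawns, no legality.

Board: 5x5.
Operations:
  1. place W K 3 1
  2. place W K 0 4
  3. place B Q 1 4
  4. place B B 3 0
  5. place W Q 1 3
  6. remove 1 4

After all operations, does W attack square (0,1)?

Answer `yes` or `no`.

Op 1: place WK@(3,1)
Op 2: place WK@(0,4)
Op 3: place BQ@(1,4)
Op 4: place BB@(3,0)
Op 5: place WQ@(1,3)
Op 6: remove (1,4)
Per-piece attacks for W:
  WK@(0,4): attacks (0,3) (1,4) (1,3)
  WQ@(1,3): attacks (1,4) (1,2) (1,1) (1,0) (2,3) (3,3) (4,3) (0,3) (2,4) (2,2) (3,1) (0,4) (0,2) [ray(1,-1) blocked at (3,1); ray(-1,1) blocked at (0,4)]
  WK@(3,1): attacks (3,2) (3,0) (4,1) (2,1) (4,2) (4,0) (2,2) (2,0)
W attacks (0,1): no

Answer: no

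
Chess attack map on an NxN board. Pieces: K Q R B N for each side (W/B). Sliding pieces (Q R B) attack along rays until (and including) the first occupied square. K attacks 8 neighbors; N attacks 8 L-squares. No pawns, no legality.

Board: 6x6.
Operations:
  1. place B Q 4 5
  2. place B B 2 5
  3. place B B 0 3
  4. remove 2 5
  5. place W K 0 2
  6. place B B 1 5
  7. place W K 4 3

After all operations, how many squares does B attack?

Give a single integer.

Answer: 19

Derivation:
Op 1: place BQ@(4,5)
Op 2: place BB@(2,5)
Op 3: place BB@(0,3)
Op 4: remove (2,5)
Op 5: place WK@(0,2)
Op 6: place BB@(1,5)
Op 7: place WK@(4,3)
Per-piece attacks for B:
  BB@(0,3): attacks (1,4) (2,5) (1,2) (2,1) (3,0)
  BB@(1,5): attacks (2,4) (3,3) (4,2) (5,1) (0,4)
  BQ@(4,5): attacks (4,4) (4,3) (5,5) (3,5) (2,5) (1,5) (5,4) (3,4) (2,3) (1,2) (0,1) [ray(0,-1) blocked at (4,3); ray(-1,0) blocked at (1,5)]
Union (19 distinct): (0,1) (0,4) (1,2) (1,4) (1,5) (2,1) (2,3) (2,4) (2,5) (3,0) (3,3) (3,4) (3,5) (4,2) (4,3) (4,4) (5,1) (5,4) (5,5)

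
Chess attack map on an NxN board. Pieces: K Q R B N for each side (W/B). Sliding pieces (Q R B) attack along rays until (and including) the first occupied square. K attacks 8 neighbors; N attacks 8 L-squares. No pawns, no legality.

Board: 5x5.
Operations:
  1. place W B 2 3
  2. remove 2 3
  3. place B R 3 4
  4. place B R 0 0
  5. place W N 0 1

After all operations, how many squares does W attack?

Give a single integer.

Op 1: place WB@(2,3)
Op 2: remove (2,3)
Op 3: place BR@(3,4)
Op 4: place BR@(0,0)
Op 5: place WN@(0,1)
Per-piece attacks for W:
  WN@(0,1): attacks (1,3) (2,2) (2,0)
Union (3 distinct): (1,3) (2,0) (2,2)

Answer: 3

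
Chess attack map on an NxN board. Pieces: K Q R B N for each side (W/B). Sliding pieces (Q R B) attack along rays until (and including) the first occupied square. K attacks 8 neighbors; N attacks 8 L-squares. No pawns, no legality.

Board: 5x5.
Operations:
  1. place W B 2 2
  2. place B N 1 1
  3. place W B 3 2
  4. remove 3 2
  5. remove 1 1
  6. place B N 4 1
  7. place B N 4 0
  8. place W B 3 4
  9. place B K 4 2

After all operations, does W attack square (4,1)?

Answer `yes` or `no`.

Op 1: place WB@(2,2)
Op 2: place BN@(1,1)
Op 3: place WB@(3,2)
Op 4: remove (3,2)
Op 5: remove (1,1)
Op 6: place BN@(4,1)
Op 7: place BN@(4,0)
Op 8: place WB@(3,4)
Op 9: place BK@(4,2)
Per-piece attacks for W:
  WB@(2,2): attacks (3,3) (4,4) (3,1) (4,0) (1,3) (0,4) (1,1) (0,0) [ray(1,-1) blocked at (4,0)]
  WB@(3,4): attacks (4,3) (2,3) (1,2) (0,1)
W attacks (4,1): no

Answer: no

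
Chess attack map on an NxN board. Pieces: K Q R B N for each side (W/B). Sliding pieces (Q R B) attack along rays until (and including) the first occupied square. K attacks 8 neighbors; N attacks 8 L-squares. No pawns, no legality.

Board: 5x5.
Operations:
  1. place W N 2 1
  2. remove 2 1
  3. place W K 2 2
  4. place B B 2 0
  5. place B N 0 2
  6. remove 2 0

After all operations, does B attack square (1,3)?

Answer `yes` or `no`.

Answer: no

Derivation:
Op 1: place WN@(2,1)
Op 2: remove (2,1)
Op 3: place WK@(2,2)
Op 4: place BB@(2,0)
Op 5: place BN@(0,2)
Op 6: remove (2,0)
Per-piece attacks for B:
  BN@(0,2): attacks (1,4) (2,3) (1,0) (2,1)
B attacks (1,3): no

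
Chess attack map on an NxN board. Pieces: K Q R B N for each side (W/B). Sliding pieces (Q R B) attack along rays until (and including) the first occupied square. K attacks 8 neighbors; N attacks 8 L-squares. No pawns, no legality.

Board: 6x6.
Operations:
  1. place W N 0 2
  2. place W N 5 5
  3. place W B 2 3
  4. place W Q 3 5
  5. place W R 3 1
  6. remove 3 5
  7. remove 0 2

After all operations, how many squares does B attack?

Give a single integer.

Answer: 0

Derivation:
Op 1: place WN@(0,2)
Op 2: place WN@(5,5)
Op 3: place WB@(2,3)
Op 4: place WQ@(3,5)
Op 5: place WR@(3,1)
Op 6: remove (3,5)
Op 7: remove (0,2)
Per-piece attacks for B:
Union (0 distinct): (none)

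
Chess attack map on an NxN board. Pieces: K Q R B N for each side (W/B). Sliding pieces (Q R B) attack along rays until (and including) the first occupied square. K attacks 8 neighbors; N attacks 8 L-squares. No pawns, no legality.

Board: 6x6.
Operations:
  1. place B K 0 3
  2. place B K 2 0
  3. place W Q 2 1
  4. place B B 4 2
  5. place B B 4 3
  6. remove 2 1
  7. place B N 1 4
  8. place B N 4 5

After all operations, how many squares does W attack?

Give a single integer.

Answer: 0

Derivation:
Op 1: place BK@(0,3)
Op 2: place BK@(2,0)
Op 3: place WQ@(2,1)
Op 4: place BB@(4,2)
Op 5: place BB@(4,3)
Op 6: remove (2,1)
Op 7: place BN@(1,4)
Op 8: place BN@(4,5)
Per-piece attacks for W:
Union (0 distinct): (none)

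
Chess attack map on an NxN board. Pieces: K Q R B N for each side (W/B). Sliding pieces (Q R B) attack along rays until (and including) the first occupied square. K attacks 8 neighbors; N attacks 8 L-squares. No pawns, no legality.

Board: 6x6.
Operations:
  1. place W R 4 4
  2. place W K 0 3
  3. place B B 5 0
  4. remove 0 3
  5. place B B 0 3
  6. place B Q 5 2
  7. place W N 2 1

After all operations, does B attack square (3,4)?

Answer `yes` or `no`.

Answer: yes

Derivation:
Op 1: place WR@(4,4)
Op 2: place WK@(0,3)
Op 3: place BB@(5,0)
Op 4: remove (0,3)
Op 5: place BB@(0,3)
Op 6: place BQ@(5,2)
Op 7: place WN@(2,1)
Per-piece attacks for B:
  BB@(0,3): attacks (1,4) (2,5) (1,2) (2,1) [ray(1,-1) blocked at (2,1)]
  BB@(5,0): attacks (4,1) (3,2) (2,3) (1,4) (0,5)
  BQ@(5,2): attacks (5,3) (5,4) (5,5) (5,1) (5,0) (4,2) (3,2) (2,2) (1,2) (0,2) (4,3) (3,4) (2,5) (4,1) (3,0) [ray(0,-1) blocked at (5,0)]
B attacks (3,4): yes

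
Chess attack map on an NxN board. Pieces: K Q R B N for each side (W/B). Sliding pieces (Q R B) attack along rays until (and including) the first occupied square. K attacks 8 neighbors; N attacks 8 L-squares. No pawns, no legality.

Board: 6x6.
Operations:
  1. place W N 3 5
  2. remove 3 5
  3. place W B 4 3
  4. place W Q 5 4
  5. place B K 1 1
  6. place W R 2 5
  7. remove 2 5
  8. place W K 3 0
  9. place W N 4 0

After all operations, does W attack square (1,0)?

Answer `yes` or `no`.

Answer: yes

Derivation:
Op 1: place WN@(3,5)
Op 2: remove (3,5)
Op 3: place WB@(4,3)
Op 4: place WQ@(5,4)
Op 5: place BK@(1,1)
Op 6: place WR@(2,5)
Op 7: remove (2,5)
Op 8: place WK@(3,0)
Op 9: place WN@(4,0)
Per-piece attacks for W:
  WK@(3,0): attacks (3,1) (4,0) (2,0) (4,1) (2,1)
  WN@(4,0): attacks (5,2) (3,2) (2,1)
  WB@(4,3): attacks (5,4) (5,2) (3,4) (2,5) (3,2) (2,1) (1,0) [ray(1,1) blocked at (5,4)]
  WQ@(5,4): attacks (5,5) (5,3) (5,2) (5,1) (5,0) (4,4) (3,4) (2,4) (1,4) (0,4) (4,5) (4,3) [ray(-1,-1) blocked at (4,3)]
W attacks (1,0): yes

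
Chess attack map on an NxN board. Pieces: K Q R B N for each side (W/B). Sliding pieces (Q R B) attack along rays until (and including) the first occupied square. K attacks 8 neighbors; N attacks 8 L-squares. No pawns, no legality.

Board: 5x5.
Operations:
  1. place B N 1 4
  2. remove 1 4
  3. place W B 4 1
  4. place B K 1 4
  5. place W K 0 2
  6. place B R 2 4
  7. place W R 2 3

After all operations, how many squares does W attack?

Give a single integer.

Answer: 14

Derivation:
Op 1: place BN@(1,4)
Op 2: remove (1,4)
Op 3: place WB@(4,1)
Op 4: place BK@(1,4)
Op 5: place WK@(0,2)
Op 6: place BR@(2,4)
Op 7: place WR@(2,3)
Per-piece attacks for W:
  WK@(0,2): attacks (0,3) (0,1) (1,2) (1,3) (1,1)
  WR@(2,3): attacks (2,4) (2,2) (2,1) (2,0) (3,3) (4,3) (1,3) (0,3) [ray(0,1) blocked at (2,4)]
  WB@(4,1): attacks (3,2) (2,3) (3,0) [ray(-1,1) blocked at (2,3)]
Union (14 distinct): (0,1) (0,3) (1,1) (1,2) (1,3) (2,0) (2,1) (2,2) (2,3) (2,4) (3,0) (3,2) (3,3) (4,3)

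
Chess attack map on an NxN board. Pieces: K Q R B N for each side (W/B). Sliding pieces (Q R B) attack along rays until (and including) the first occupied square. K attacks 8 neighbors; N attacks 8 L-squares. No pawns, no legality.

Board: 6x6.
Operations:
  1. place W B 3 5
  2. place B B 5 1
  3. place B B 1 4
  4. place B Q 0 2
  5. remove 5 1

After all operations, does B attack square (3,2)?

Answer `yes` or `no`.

Answer: yes

Derivation:
Op 1: place WB@(3,5)
Op 2: place BB@(5,1)
Op 3: place BB@(1,4)
Op 4: place BQ@(0,2)
Op 5: remove (5,1)
Per-piece attacks for B:
  BQ@(0,2): attacks (0,3) (0,4) (0,5) (0,1) (0,0) (1,2) (2,2) (3,2) (4,2) (5,2) (1,3) (2,4) (3,5) (1,1) (2,0) [ray(1,1) blocked at (3,5)]
  BB@(1,4): attacks (2,5) (2,3) (3,2) (4,1) (5,0) (0,5) (0,3)
B attacks (3,2): yes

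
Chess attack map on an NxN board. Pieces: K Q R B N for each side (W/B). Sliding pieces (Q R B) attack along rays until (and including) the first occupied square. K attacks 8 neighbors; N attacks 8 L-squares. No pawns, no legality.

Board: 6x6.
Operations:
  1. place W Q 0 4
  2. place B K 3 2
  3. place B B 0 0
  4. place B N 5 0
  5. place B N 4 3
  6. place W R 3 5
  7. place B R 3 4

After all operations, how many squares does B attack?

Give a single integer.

Answer: 18

Derivation:
Op 1: place WQ@(0,4)
Op 2: place BK@(3,2)
Op 3: place BB@(0,0)
Op 4: place BN@(5,0)
Op 5: place BN@(4,3)
Op 6: place WR@(3,5)
Op 7: place BR@(3,4)
Per-piece attacks for B:
  BB@(0,0): attacks (1,1) (2,2) (3,3) (4,4) (5,5)
  BK@(3,2): attacks (3,3) (3,1) (4,2) (2,2) (4,3) (4,1) (2,3) (2,1)
  BR@(3,4): attacks (3,5) (3,3) (3,2) (4,4) (5,4) (2,4) (1,4) (0,4) [ray(0,1) blocked at (3,5); ray(0,-1) blocked at (3,2); ray(-1,0) blocked at (0,4)]
  BN@(4,3): attacks (5,5) (3,5) (2,4) (5,1) (3,1) (2,2)
  BN@(5,0): attacks (4,2) (3,1)
Union (18 distinct): (0,4) (1,1) (1,4) (2,1) (2,2) (2,3) (2,4) (3,1) (3,2) (3,3) (3,5) (4,1) (4,2) (4,3) (4,4) (5,1) (5,4) (5,5)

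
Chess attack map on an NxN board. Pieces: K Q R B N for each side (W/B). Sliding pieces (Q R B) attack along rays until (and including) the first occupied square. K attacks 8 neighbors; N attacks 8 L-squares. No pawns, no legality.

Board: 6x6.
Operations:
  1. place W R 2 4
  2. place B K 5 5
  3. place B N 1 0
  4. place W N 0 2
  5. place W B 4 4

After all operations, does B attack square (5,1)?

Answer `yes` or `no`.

Op 1: place WR@(2,4)
Op 2: place BK@(5,5)
Op 3: place BN@(1,0)
Op 4: place WN@(0,2)
Op 5: place WB@(4,4)
Per-piece attacks for B:
  BN@(1,0): attacks (2,2) (3,1) (0,2)
  BK@(5,5): attacks (5,4) (4,5) (4,4)
B attacks (5,1): no

Answer: no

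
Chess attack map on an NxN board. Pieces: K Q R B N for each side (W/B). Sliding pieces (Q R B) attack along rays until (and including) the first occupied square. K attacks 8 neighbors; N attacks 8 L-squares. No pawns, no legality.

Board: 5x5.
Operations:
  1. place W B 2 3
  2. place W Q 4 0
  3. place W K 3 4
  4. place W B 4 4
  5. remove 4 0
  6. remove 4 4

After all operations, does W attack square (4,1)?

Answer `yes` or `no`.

Op 1: place WB@(2,3)
Op 2: place WQ@(4,0)
Op 3: place WK@(3,4)
Op 4: place WB@(4,4)
Op 5: remove (4,0)
Op 6: remove (4,4)
Per-piece attacks for W:
  WB@(2,3): attacks (3,4) (3,2) (4,1) (1,4) (1,2) (0,1) [ray(1,1) blocked at (3,4)]
  WK@(3,4): attacks (3,3) (4,4) (2,4) (4,3) (2,3)
W attacks (4,1): yes

Answer: yes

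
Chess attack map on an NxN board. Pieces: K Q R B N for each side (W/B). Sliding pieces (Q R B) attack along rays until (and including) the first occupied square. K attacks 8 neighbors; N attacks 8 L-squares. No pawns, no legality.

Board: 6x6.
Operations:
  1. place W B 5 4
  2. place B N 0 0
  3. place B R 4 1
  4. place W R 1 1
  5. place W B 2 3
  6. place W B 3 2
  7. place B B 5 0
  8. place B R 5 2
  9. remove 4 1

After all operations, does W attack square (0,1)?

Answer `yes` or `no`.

Op 1: place WB@(5,4)
Op 2: place BN@(0,0)
Op 3: place BR@(4,1)
Op 4: place WR@(1,1)
Op 5: place WB@(2,3)
Op 6: place WB@(3,2)
Op 7: place BB@(5,0)
Op 8: place BR@(5,2)
Op 9: remove (4,1)
Per-piece attacks for W:
  WR@(1,1): attacks (1,2) (1,3) (1,4) (1,5) (1,0) (2,1) (3,1) (4,1) (5,1) (0,1)
  WB@(2,3): attacks (3,4) (4,5) (3,2) (1,4) (0,5) (1,2) (0,1) [ray(1,-1) blocked at (3,2)]
  WB@(3,2): attacks (4,3) (5,4) (4,1) (5,0) (2,3) (2,1) (1,0) [ray(1,1) blocked at (5,4); ray(1,-1) blocked at (5,0); ray(-1,1) blocked at (2,3)]
  WB@(5,4): attacks (4,5) (4,3) (3,2) [ray(-1,-1) blocked at (3,2)]
W attacks (0,1): yes

Answer: yes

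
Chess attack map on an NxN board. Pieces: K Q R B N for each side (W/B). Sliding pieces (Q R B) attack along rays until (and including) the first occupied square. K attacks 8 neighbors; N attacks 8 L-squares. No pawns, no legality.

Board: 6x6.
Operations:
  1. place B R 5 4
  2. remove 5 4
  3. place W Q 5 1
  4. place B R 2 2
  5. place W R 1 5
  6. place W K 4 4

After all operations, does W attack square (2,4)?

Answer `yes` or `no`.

Answer: yes

Derivation:
Op 1: place BR@(5,4)
Op 2: remove (5,4)
Op 3: place WQ@(5,1)
Op 4: place BR@(2,2)
Op 5: place WR@(1,5)
Op 6: place WK@(4,4)
Per-piece attacks for W:
  WR@(1,5): attacks (1,4) (1,3) (1,2) (1,1) (1,0) (2,5) (3,5) (4,5) (5,5) (0,5)
  WK@(4,4): attacks (4,5) (4,3) (5,4) (3,4) (5,5) (5,3) (3,5) (3,3)
  WQ@(5,1): attacks (5,2) (5,3) (5,4) (5,5) (5,0) (4,1) (3,1) (2,1) (1,1) (0,1) (4,2) (3,3) (2,4) (1,5) (4,0) [ray(-1,1) blocked at (1,5)]
W attacks (2,4): yes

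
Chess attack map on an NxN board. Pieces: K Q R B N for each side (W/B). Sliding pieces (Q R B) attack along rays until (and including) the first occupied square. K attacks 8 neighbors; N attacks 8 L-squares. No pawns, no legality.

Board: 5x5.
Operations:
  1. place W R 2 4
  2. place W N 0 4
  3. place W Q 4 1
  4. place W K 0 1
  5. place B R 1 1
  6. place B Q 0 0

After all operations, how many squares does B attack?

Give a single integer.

Answer: 12

Derivation:
Op 1: place WR@(2,4)
Op 2: place WN@(0,4)
Op 3: place WQ@(4,1)
Op 4: place WK@(0,1)
Op 5: place BR@(1,1)
Op 6: place BQ@(0,0)
Per-piece attacks for B:
  BQ@(0,0): attacks (0,1) (1,0) (2,0) (3,0) (4,0) (1,1) [ray(0,1) blocked at (0,1); ray(1,1) blocked at (1,1)]
  BR@(1,1): attacks (1,2) (1,3) (1,4) (1,0) (2,1) (3,1) (4,1) (0,1) [ray(1,0) blocked at (4,1); ray(-1,0) blocked at (0,1)]
Union (12 distinct): (0,1) (1,0) (1,1) (1,2) (1,3) (1,4) (2,0) (2,1) (3,0) (3,1) (4,0) (4,1)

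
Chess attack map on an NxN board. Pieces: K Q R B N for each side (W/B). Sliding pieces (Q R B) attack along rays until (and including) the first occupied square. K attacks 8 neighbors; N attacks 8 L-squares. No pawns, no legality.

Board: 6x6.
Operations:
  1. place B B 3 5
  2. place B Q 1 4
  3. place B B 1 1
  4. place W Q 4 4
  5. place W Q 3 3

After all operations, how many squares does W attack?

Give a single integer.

Op 1: place BB@(3,5)
Op 2: place BQ@(1,4)
Op 3: place BB@(1,1)
Op 4: place WQ@(4,4)
Op 5: place WQ@(3,3)
Per-piece attacks for W:
  WQ@(3,3): attacks (3,4) (3,5) (3,2) (3,1) (3,0) (4,3) (5,3) (2,3) (1,3) (0,3) (4,4) (4,2) (5,1) (2,4) (1,5) (2,2) (1,1) [ray(0,1) blocked at (3,5); ray(1,1) blocked at (4,4); ray(-1,-1) blocked at (1,1)]
  WQ@(4,4): attacks (4,5) (4,3) (4,2) (4,1) (4,0) (5,4) (3,4) (2,4) (1,4) (5,5) (5,3) (3,5) (3,3) [ray(-1,0) blocked at (1,4); ray(-1,1) blocked at (3,5); ray(-1,-1) blocked at (3,3)]
Union (24 distinct): (0,3) (1,1) (1,3) (1,4) (1,5) (2,2) (2,3) (2,4) (3,0) (3,1) (3,2) (3,3) (3,4) (3,5) (4,0) (4,1) (4,2) (4,3) (4,4) (4,5) (5,1) (5,3) (5,4) (5,5)

Answer: 24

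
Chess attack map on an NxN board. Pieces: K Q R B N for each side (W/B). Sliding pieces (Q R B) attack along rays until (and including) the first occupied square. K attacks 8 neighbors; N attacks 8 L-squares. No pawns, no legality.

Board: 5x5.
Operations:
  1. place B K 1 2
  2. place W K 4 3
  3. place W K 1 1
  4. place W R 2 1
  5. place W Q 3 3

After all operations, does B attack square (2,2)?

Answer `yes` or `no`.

Answer: yes

Derivation:
Op 1: place BK@(1,2)
Op 2: place WK@(4,3)
Op 3: place WK@(1,1)
Op 4: place WR@(2,1)
Op 5: place WQ@(3,3)
Per-piece attacks for B:
  BK@(1,2): attacks (1,3) (1,1) (2,2) (0,2) (2,3) (2,1) (0,3) (0,1)
B attacks (2,2): yes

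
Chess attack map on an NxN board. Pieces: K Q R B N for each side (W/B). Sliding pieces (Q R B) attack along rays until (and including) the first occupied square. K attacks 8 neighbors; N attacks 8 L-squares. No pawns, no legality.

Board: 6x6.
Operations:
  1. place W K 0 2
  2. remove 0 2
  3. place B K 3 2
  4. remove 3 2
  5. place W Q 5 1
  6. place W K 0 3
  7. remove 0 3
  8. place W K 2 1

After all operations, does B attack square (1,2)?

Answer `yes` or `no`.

Op 1: place WK@(0,2)
Op 2: remove (0,2)
Op 3: place BK@(3,2)
Op 4: remove (3,2)
Op 5: place WQ@(5,1)
Op 6: place WK@(0,3)
Op 7: remove (0,3)
Op 8: place WK@(2,1)
Per-piece attacks for B:
B attacks (1,2): no

Answer: no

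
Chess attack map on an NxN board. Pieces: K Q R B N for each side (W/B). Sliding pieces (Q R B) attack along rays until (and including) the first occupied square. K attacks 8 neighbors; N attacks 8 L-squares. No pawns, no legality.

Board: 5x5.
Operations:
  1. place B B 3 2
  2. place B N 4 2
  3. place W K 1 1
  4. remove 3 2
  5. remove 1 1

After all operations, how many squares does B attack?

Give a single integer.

Answer: 4

Derivation:
Op 1: place BB@(3,2)
Op 2: place BN@(4,2)
Op 3: place WK@(1,1)
Op 4: remove (3,2)
Op 5: remove (1,1)
Per-piece attacks for B:
  BN@(4,2): attacks (3,4) (2,3) (3,0) (2,1)
Union (4 distinct): (2,1) (2,3) (3,0) (3,4)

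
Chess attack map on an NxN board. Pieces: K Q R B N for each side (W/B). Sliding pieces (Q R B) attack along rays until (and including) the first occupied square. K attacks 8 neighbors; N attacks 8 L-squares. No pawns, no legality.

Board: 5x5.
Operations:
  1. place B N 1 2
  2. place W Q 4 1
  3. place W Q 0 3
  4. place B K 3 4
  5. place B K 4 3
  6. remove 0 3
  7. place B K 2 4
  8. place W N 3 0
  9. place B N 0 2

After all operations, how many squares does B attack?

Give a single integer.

Answer: 16

Derivation:
Op 1: place BN@(1,2)
Op 2: place WQ@(4,1)
Op 3: place WQ@(0,3)
Op 4: place BK@(3,4)
Op 5: place BK@(4,3)
Op 6: remove (0,3)
Op 7: place BK@(2,4)
Op 8: place WN@(3,0)
Op 9: place BN@(0,2)
Per-piece attacks for B:
  BN@(0,2): attacks (1,4) (2,3) (1,0) (2,1)
  BN@(1,2): attacks (2,4) (3,3) (0,4) (2,0) (3,1) (0,0)
  BK@(2,4): attacks (2,3) (3,4) (1,4) (3,3) (1,3)
  BK@(3,4): attacks (3,3) (4,4) (2,4) (4,3) (2,3)
  BK@(4,3): attacks (4,4) (4,2) (3,3) (3,4) (3,2)
Union (16 distinct): (0,0) (0,4) (1,0) (1,3) (1,4) (2,0) (2,1) (2,3) (2,4) (3,1) (3,2) (3,3) (3,4) (4,2) (4,3) (4,4)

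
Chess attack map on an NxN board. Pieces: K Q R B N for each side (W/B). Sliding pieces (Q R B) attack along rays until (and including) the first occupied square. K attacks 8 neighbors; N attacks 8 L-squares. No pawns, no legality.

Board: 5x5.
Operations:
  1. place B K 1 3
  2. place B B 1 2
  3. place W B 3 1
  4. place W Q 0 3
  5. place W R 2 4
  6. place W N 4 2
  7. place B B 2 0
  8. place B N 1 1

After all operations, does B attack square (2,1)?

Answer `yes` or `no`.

Op 1: place BK@(1,3)
Op 2: place BB@(1,2)
Op 3: place WB@(3,1)
Op 4: place WQ@(0,3)
Op 5: place WR@(2,4)
Op 6: place WN@(4,2)
Op 7: place BB@(2,0)
Op 8: place BN@(1,1)
Per-piece attacks for B:
  BN@(1,1): attacks (2,3) (3,2) (0,3) (3,0)
  BB@(1,2): attacks (2,3) (3,4) (2,1) (3,0) (0,3) (0,1) [ray(-1,1) blocked at (0,3)]
  BK@(1,3): attacks (1,4) (1,2) (2,3) (0,3) (2,4) (2,2) (0,4) (0,2)
  BB@(2,0): attacks (3,1) (1,1) [ray(1,1) blocked at (3,1); ray(-1,1) blocked at (1,1)]
B attacks (2,1): yes

Answer: yes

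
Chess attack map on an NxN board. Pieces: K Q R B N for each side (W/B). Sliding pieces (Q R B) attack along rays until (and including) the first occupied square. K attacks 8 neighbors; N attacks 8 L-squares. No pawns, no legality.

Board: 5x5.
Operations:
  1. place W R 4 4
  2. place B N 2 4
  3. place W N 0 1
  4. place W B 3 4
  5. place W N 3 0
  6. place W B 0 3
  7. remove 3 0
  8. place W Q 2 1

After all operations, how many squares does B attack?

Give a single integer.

Op 1: place WR@(4,4)
Op 2: place BN@(2,4)
Op 3: place WN@(0,1)
Op 4: place WB@(3,4)
Op 5: place WN@(3,0)
Op 6: place WB@(0,3)
Op 7: remove (3,0)
Op 8: place WQ@(2,1)
Per-piece attacks for B:
  BN@(2,4): attacks (3,2) (4,3) (1,2) (0,3)
Union (4 distinct): (0,3) (1,2) (3,2) (4,3)

Answer: 4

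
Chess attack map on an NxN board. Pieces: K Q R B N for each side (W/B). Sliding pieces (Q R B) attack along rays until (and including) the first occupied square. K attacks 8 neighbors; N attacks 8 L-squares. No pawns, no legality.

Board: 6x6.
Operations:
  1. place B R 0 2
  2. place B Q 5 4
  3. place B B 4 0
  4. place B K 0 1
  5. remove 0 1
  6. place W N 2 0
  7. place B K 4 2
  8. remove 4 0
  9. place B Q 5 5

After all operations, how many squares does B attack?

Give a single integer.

Answer: 30

Derivation:
Op 1: place BR@(0,2)
Op 2: place BQ@(5,4)
Op 3: place BB@(4,0)
Op 4: place BK@(0,1)
Op 5: remove (0,1)
Op 6: place WN@(2,0)
Op 7: place BK@(4,2)
Op 8: remove (4,0)
Op 9: place BQ@(5,5)
Per-piece attacks for B:
  BR@(0,2): attacks (0,3) (0,4) (0,5) (0,1) (0,0) (1,2) (2,2) (3,2) (4,2) [ray(1,0) blocked at (4,2)]
  BK@(4,2): attacks (4,3) (4,1) (5,2) (3,2) (5,3) (5,1) (3,3) (3,1)
  BQ@(5,4): attacks (5,5) (5,3) (5,2) (5,1) (5,0) (4,4) (3,4) (2,4) (1,4) (0,4) (4,5) (4,3) (3,2) (2,1) (1,0) [ray(0,1) blocked at (5,5)]
  BQ@(5,5): attacks (5,4) (4,5) (3,5) (2,5) (1,5) (0,5) (4,4) (3,3) (2,2) (1,1) (0,0) [ray(0,-1) blocked at (5,4)]
Union (30 distinct): (0,0) (0,1) (0,3) (0,4) (0,5) (1,0) (1,1) (1,2) (1,4) (1,5) (2,1) (2,2) (2,4) (2,5) (3,1) (3,2) (3,3) (3,4) (3,5) (4,1) (4,2) (4,3) (4,4) (4,5) (5,0) (5,1) (5,2) (5,3) (5,4) (5,5)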